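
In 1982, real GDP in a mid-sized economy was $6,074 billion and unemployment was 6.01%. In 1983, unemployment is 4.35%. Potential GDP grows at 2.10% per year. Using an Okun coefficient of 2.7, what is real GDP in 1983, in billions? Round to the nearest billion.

$6,474 billion

Δu = 4.35 - 6.01 = -1.66 points.
Okun's law (growth form): g_Y = g_Y* - β × Δu = 2.10 - 2.7 × (-1.66) = 2.1 + 4.482 = 6.582%.
Real GDP in the next year = 6074 × (1 + 6.582/100) = 6074 × 1.06582 ≈ 6474 billion.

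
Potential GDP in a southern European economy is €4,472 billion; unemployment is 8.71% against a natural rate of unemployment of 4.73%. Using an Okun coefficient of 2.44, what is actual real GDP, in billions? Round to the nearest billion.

Unemployment gap = 8.71 - 4.73 = 3.98 points, so the output gap is -2.44 × 3.98 = -9.7112%.
Actual GDP = 4472 × (1 - 9.7112/100) = 4472 × 0.902888 ≈ 4038 billion.

€4,038 billion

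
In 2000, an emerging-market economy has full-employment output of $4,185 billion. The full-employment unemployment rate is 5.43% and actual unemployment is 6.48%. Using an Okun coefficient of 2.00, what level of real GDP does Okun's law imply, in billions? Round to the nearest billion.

Unemployment gap = 6.48 - 5.43 = 1.05 points, so the output gap is -2 × 1.05 = -2.1%.
Actual GDP = 4185 × (1 - 2.1/100) = 4185 × 0.979 ≈ 4097 billion.

$4,097 billion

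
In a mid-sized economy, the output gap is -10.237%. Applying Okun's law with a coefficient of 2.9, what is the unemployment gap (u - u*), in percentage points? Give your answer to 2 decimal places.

3.53 percentage points

Okun's law: output gap = -β × (u - u*), so u - u* = -(output gap)/β.
u - u* = -(-10.237)/2.9 = 3.53 percentage points.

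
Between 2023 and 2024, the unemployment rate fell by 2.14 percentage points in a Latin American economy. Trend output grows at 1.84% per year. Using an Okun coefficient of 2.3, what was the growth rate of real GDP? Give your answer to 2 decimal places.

6.76%

Growth-rate Okun's law: g_Y = g_Y* - β × Δu.
g_Y = 1.84 - 2.3 × (-2.14) = 1.84 + 4.922 = 6.762%, i.e. 6.76% to 2 d.p.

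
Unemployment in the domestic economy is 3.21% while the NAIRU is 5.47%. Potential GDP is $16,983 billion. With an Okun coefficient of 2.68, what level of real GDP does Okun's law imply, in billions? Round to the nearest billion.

Unemployment gap = 3.21 - 5.47 = -2.26 points, so the output gap is -2.68 × (-2.26) = 6.0568%.
Actual GDP = 16983 × (1 + 6.0568/100) = 16983 × 1.060568 ≈ 18012 billion.

$18,012 billion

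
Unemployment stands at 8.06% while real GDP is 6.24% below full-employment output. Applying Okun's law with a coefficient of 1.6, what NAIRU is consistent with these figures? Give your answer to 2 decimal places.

4.16%

From Okun's law, u - u* = -(output gap)/β = -(-6.24)/1.6 = 3.9 points.
So u* = 8.06 - 3.9 = 4.16%.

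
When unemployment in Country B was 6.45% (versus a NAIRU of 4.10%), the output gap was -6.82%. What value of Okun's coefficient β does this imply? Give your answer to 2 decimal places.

β ≈ 2.90

Okun's law: output gap = -β × (u - u*).
-6.82 = -β × (6.45 - 4.1) = -β × 2.35, so β = 6.82/2.35 = 2.90.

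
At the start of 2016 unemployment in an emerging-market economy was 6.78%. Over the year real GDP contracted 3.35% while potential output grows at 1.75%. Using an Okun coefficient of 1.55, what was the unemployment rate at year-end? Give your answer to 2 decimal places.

Growth-rate Okun's law: g_Y = g_Y* - β × Δu, so Δu = (g_Y* - g_Y)/β.
Δu = (1.75 + 3.35)/1.55 = 5.1/1.55 = 3.29 percentage points.
Year-end unemployment = 6.78 + 3.29 = 10.07%.

10.07%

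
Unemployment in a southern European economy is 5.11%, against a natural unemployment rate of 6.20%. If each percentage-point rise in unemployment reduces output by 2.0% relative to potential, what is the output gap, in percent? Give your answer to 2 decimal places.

The unemployment gap is 5.11 - 6.2 = -1.09 percentage points.
Okun's law gives an output gap of -2 × (-1.09) = 2.18%, i.e. 2.18% above potential.

2.18%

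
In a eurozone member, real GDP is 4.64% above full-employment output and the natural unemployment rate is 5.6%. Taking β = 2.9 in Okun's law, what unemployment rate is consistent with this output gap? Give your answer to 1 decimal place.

From Okun's law, u - u* = -(output gap)/β = -(4.64)/2.9 = -1.6 points.
So u = 5.6 - 1.6 = 4.0%.

4.0%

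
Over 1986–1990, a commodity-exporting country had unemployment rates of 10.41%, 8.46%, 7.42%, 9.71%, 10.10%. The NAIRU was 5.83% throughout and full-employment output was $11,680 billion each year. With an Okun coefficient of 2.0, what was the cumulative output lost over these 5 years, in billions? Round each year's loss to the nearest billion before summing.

$3,958 billion

Year 1986: gap = -2.0 × (10.41 - 5.83) = -9.16%, loss ≈ 11680 × 9.16/100 ≈ 1070.
Year 1987: gap = -2.0 × (8.46 - 5.83) = -5.26%, loss ≈ 11680 × 5.26/100 ≈ 614.
Year 1988: gap = -2.0 × (7.42 - 5.83) = -3.18%, loss ≈ 11680 × 3.18/100 ≈ 371.
Year 1989: gap = -2.0 × (9.71 - 5.83) = -7.76%, loss ≈ 11680 × 7.76/100 ≈ 906.
Year 1990: gap = -2.0 × (10.1 - 5.83) = -8.54%, loss ≈ 11680 × 8.54/100 ≈ 997.
Total lost output = 1070 + 614 + 371 + 906 + 997 = 3958 billion.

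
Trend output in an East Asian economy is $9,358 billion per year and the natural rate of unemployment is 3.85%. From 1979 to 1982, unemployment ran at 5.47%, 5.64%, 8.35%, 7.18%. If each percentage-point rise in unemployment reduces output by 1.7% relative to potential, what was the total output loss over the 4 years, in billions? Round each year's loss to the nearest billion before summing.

Year 1979: gap = -1.7 × (5.47 - 3.85) = -2.754%, loss ≈ 9358 × 2.754/100 ≈ 258.
Year 1980: gap = -1.7 × (5.64 - 3.85) = -3.043%, loss ≈ 9358 × 3.043/100 ≈ 285.
Year 1981: gap = -1.7 × (8.35 - 3.85) = -7.65%, loss ≈ 9358 × 7.65/100 ≈ 716.
Year 1982: gap = -1.7 × (7.18 - 3.85) = -5.661%, loss ≈ 9358 × 5.661/100 ≈ 530.
Total lost output = 258 + 285 + 716 + 530 = 1789 billion.

$1,789 billion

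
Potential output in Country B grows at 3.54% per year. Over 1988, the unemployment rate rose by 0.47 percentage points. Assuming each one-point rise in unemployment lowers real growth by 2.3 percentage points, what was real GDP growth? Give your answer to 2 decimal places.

2.46%

Growth-rate Okun's law: g_Y = g_Y* - β × Δu.
g_Y = 3.54 - 2.3 × (0.47) = 3.54 - 1.081 = 2.459%, i.e. 2.46% to 2 d.p.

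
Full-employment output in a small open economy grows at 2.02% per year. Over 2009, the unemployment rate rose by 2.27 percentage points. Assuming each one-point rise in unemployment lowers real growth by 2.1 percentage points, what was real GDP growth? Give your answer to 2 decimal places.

Growth-rate Okun's law: g_Y = g_Y* - β × Δu.
g_Y = 2.02 - 2.1 × (2.27) = 2.02 - 4.767 = -2.747%, i.e. -2.75% to 2 d.p.

-2.75%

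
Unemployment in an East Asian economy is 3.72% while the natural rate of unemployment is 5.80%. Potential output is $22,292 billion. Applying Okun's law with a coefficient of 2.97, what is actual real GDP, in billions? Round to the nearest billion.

Unemployment gap = 3.72 - 5.8 = -2.08 points, so the output gap is -2.97 × (-2.08) = 6.1776%.
Actual GDP = 22292 × (1 + 6.1776/100) = 22292 × 1.061776 ≈ 23669 billion.

$23,669 billion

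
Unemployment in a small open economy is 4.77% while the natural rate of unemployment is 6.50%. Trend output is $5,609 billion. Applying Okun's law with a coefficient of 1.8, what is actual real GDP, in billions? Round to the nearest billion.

$5,784 billion

Unemployment gap = 4.77 - 6.5 = -1.73 points, so the output gap is -1.8 × (-1.73) = 3.114%.
Actual GDP = 5609 × (1 + 3.114/100) = 5609 × 1.03114 ≈ 5784 billion.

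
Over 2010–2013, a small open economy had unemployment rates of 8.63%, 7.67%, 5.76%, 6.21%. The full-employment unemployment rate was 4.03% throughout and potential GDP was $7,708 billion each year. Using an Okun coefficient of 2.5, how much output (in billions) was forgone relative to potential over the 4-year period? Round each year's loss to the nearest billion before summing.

$2,340 billion

Year 2010: gap = -2.5 × (8.63 - 4.03) = -11.5%, loss ≈ 7708 × 11.5/100 ≈ 886.
Year 2011: gap = -2.5 × (7.67 - 4.03) = -9.1%, loss ≈ 7708 × 9.1/100 ≈ 701.
Year 2012: gap = -2.5 × (5.76 - 4.03) = -4.325%, loss ≈ 7708 × 4.325/100 ≈ 333.
Year 2013: gap = -2.5 × (6.21 - 4.03) = -5.45%, loss ≈ 7708 × 5.45/100 ≈ 420.
Total lost output = 886 + 701 + 333 + 420 = 2340 billion.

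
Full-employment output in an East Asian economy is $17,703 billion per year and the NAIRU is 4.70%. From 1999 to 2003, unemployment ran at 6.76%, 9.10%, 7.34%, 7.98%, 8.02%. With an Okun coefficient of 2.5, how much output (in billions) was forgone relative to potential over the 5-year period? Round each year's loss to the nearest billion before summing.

$6,948 billion

Year 1999: gap = -2.5 × (6.76 - 4.7) = -5.15%, loss ≈ 17703 × 5.15/100 ≈ 912.
Year 2000: gap = -2.5 × (9.1 - 4.7) = -11%, loss ≈ 17703 × 11/100 ≈ 1947.
Year 2001: gap = -2.5 × (7.34 - 4.7) = -6.6%, loss ≈ 17703 × 6.6/100 ≈ 1168.
Year 2002: gap = -2.5 × (7.98 - 4.7) = -8.2%, loss ≈ 17703 × 8.2/100 ≈ 1452.
Year 2003: gap = -2.5 × (8.02 - 4.7) = -8.3%, loss ≈ 17703 × 8.3/100 ≈ 1469.
Total lost output = 912 + 1947 + 1168 + 1452 + 1469 = 6948 billion.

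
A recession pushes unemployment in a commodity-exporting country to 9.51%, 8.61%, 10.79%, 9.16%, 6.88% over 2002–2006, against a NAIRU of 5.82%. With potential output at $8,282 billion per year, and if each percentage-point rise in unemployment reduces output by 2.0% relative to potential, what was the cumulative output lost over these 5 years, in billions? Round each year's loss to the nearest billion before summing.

Year 2002: gap = -2.0 × (9.51 - 5.82) = -7.38%, loss ≈ 8282 × 7.38/100 ≈ 611.
Year 2003: gap = -2.0 × (8.61 - 5.82) = -5.58%, loss ≈ 8282 × 5.58/100 ≈ 462.
Year 2004: gap = -2.0 × (10.79 - 5.82) = -9.94%, loss ≈ 8282 × 9.94/100 ≈ 823.
Year 2005: gap = -2.0 × (9.16 - 5.82) = -6.68%, loss ≈ 8282 × 6.68/100 ≈ 553.
Year 2006: gap = -2.0 × (6.88 - 5.82) = -2.12%, loss ≈ 8282 × 2.12/100 ≈ 176.
Total lost output = 611 + 462 + 823 + 553 + 176 = 2625 billion.

$2,625 billion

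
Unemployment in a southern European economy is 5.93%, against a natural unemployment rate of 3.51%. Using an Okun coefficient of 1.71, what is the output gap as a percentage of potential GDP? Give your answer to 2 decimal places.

-4.14%

The unemployment gap is 5.93 - 3.51 = 2.42 percentage points.
Okun's law gives an output gap of -1.71 × 2.42 = -4.1382%, i.e. 4.14% below potential.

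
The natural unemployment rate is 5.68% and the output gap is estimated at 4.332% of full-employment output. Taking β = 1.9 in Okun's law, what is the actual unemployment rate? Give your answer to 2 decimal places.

From Okun's law, u - u* = -(output gap)/β = -(4.332)/1.9 = -2.28 points.
So u = 5.68 - 2.28 = 3.40%.

3.40%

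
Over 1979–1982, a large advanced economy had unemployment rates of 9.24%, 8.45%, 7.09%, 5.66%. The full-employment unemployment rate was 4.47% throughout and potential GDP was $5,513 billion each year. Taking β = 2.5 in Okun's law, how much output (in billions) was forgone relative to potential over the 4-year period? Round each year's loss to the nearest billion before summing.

$1,731 billion

Year 1979: gap = -2.5 × (9.24 - 4.47) = -11.925%, loss ≈ 5513 × 11.925/100 ≈ 657.
Year 1980: gap = -2.5 × (8.45 - 4.47) = -9.95%, loss ≈ 5513 × 9.95/100 ≈ 549.
Year 1981: gap = -2.5 × (7.09 - 4.47) = -6.55%, loss ≈ 5513 × 6.55/100 ≈ 361.
Year 1982: gap = -2.5 × (5.66 - 4.47) = -2.975%, loss ≈ 5513 × 2.975/100 ≈ 164.
Total lost output = 657 + 549 + 361 + 164 = 1731 billion.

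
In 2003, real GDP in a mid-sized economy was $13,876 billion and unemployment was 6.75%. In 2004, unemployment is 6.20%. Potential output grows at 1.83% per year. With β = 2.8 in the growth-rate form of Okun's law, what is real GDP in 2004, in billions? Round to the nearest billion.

Δu = 6.2 - 6.75 = -0.55 points.
Okun's law (growth form): g_Y = g_Y* - β × Δu = 1.83 - 2.8 × (-0.55) = 1.83 + 1.54 = 3.37%.
Real GDP in the next year = 13876 × (1 + 3.37/100) = 13876 × 1.0337 ≈ 14344 billion.

$14,344 billion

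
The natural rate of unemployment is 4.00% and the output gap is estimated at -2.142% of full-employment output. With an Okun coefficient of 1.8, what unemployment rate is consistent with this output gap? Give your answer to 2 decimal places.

5.19%

From Okun's law, u - u* = -(output gap)/β = -(-2.142)/1.8 = 1.19 points.
So u = 4 + 1.19 = 5.19%.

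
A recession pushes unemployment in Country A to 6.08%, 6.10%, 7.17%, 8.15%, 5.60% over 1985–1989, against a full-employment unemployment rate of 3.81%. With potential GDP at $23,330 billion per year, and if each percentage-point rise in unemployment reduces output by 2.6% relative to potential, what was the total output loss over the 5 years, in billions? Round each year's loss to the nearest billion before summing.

Year 1985: gap = -2.6 × (6.08 - 3.81) = -5.902%, loss ≈ 23330 × 5.902/100 ≈ 1377.
Year 1986: gap = -2.6 × (6.1 - 3.81) = -5.954%, loss ≈ 23330 × 5.954/100 ≈ 1389.
Year 1987: gap = -2.6 × (7.17 - 3.81) = -8.736%, loss ≈ 23330 × 8.736/100 ≈ 2038.
Year 1988: gap = -2.6 × (8.15 - 3.81) = -11.284%, loss ≈ 23330 × 11.284/100 ≈ 2633.
Year 1989: gap = -2.6 × (5.6 - 3.81) = -4.654%, loss ≈ 23330 × 4.654/100 ≈ 1086.
Total lost output = 1377 + 1389 + 2038 + 2633 + 1086 = 8523 billion.

$8,523 billion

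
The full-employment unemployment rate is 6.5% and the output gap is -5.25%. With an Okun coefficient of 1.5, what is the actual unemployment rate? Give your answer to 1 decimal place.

From Okun's law, u - u* = -(output gap)/β = -(-5.25)/1.5 = 3.5 points.
So u = 6.5 + 3.5 = 10.0%.

10.0%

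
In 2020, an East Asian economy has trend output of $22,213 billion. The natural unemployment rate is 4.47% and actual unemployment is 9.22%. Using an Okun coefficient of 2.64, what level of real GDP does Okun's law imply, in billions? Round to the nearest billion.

Unemployment gap = 9.22 - 4.47 = 4.75 points, so the output gap is -2.64 × 4.75 = -12.54%.
Actual GDP = 22213 × (1 - 12.54/100) = 22213 × 0.8746 ≈ 19427 billion.

$19,427 billion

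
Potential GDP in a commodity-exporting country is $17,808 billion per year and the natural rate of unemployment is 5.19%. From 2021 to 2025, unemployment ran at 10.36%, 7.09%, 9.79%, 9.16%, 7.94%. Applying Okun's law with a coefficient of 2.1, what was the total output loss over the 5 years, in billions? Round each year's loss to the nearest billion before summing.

$6,877 billion

Year 2021: gap = -2.1 × (10.36 - 5.19) = -10.857%, loss ≈ 17808 × 10.857/100 ≈ 1933.
Year 2022: gap = -2.1 × (7.09 - 5.19) = -3.99%, loss ≈ 17808 × 3.99/100 ≈ 711.
Year 2023: gap = -2.1 × (9.79 - 5.19) = -9.66%, loss ≈ 17808 × 9.66/100 ≈ 1720.
Year 2024: gap = -2.1 × (9.16 - 5.19) = -8.337%, loss ≈ 17808 × 8.337/100 ≈ 1485.
Year 2025: gap = -2.1 × (7.94 - 5.19) = -5.775%, loss ≈ 17808 × 5.775/100 ≈ 1028.
Total lost output = 1933 + 711 + 1720 + 1485 + 1028 = 6877 billion.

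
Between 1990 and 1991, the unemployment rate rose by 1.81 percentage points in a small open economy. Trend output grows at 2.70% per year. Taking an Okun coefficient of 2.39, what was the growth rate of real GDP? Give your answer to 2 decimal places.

-1.63%

Growth-rate Okun's law: g_Y = g_Y* - β × Δu.
g_Y = 2.70 - 2.39 × (1.81) = 2.7 - 4.3259 = -1.6259%, i.e. -1.63% to 2 d.p.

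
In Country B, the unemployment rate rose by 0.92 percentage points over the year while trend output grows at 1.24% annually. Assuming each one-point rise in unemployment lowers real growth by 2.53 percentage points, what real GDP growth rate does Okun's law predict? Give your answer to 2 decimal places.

Growth-rate Okun's law: g_Y = g_Y* - β × Δu.
g_Y = 1.24 - 2.53 × (0.92) = 1.24 - 2.3276 = -1.0876%, i.e. -1.09% to 2 d.p.

-1.09%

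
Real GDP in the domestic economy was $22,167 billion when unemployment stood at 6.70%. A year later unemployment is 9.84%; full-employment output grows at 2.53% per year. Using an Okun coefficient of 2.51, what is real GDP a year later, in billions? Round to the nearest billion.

$20,981 billion

Δu = 9.84 - 6.7 = 3.14 points.
Okun's law (growth form): g_Y = g_Y* - β × Δu = 2.53 - 2.51 × (3.14) = 2.53 - 7.8814 = -5.3514%.
Real GDP in the next year = 22167 × (1 - 5.3514/100) = 22167 × 0.946486 ≈ 20981 billion.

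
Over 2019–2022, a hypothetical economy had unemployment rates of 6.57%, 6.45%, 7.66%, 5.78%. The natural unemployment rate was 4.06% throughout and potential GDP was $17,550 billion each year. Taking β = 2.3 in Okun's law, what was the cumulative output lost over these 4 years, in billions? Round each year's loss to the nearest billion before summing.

$4,125 billion

Year 2019: gap = -2.3 × (6.57 - 4.06) = -5.773%, loss ≈ 17550 × 5.773/100 ≈ 1013.
Year 2020: gap = -2.3 × (6.45 - 4.06) = -5.497%, loss ≈ 17550 × 5.497/100 ≈ 965.
Year 2021: gap = -2.3 × (7.66 - 4.06) = -8.28%, loss ≈ 17550 × 8.28/100 ≈ 1453.
Year 2022: gap = -2.3 × (5.78 - 4.06) = -3.956%, loss ≈ 17550 × 3.956/100 ≈ 694.
Total lost output = 1013 + 965 + 1453 + 694 = 4125 billion.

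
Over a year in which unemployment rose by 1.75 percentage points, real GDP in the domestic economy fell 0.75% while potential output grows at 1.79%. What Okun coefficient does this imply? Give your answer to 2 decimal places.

Growth form: g_Y = g_Y* - β × Δu, so β = (g_Y* - g_Y)/Δu.
β = (1.79 + 0.75)/1.75 = 2.54/1.75 = 1.45.

β ≈ 1.45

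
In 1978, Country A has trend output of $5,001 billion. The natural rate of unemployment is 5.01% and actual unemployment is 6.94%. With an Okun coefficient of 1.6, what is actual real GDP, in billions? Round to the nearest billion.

$4,847 billion

Unemployment gap = 6.94 - 5.01 = 1.93 points, so the output gap is -1.6 × 1.93 = -3.088%.
Actual GDP = 5001 × (1 - 3.088/100) = 5001 × 0.96912 ≈ 4847 billion.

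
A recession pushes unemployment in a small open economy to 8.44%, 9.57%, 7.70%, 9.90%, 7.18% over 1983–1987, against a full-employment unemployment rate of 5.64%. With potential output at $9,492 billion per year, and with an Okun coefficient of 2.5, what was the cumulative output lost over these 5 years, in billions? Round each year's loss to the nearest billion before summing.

$3,462 billion

Year 1983: gap = -2.5 × (8.44 - 5.64) = -7%, loss ≈ 9492 × 7/100 ≈ 664.
Year 1984: gap = -2.5 × (9.57 - 5.64) = -9.825%, loss ≈ 9492 × 9.825/100 ≈ 933.
Year 1985: gap = -2.5 × (7.7 - 5.64) = -5.15%, loss ≈ 9492 × 5.15/100 ≈ 489.
Year 1986: gap = -2.5 × (9.9 - 5.64) = -10.65%, loss ≈ 9492 × 10.65/100 ≈ 1011.
Year 1987: gap = -2.5 × (7.18 - 5.64) = -3.85%, loss ≈ 9492 × 3.85/100 ≈ 365.
Total lost output = 664 + 933 + 489 + 1011 + 365 = 3462 billion.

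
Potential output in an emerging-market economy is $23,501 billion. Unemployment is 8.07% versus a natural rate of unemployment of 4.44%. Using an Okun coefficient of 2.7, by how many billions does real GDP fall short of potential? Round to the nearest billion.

$2,303 billion

Output gap = -2.7 × (8.07 - 4.44) = -2.7 × 3.63 = -9.801%.
Actual GDP ≈ 23501 × 0.90199 ≈ 21198 billion, so the shortfall is 23501 - 21198 = 2303 billion.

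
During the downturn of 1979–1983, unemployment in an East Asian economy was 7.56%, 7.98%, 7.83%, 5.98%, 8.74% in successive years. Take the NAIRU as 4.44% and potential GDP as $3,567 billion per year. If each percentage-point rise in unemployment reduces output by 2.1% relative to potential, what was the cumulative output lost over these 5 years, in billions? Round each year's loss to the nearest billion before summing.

$1,190 billion

Year 1979: gap = -2.1 × (7.56 - 4.44) = -6.552%, loss ≈ 3567 × 6.552/100 ≈ 234.
Year 1980: gap = -2.1 × (7.98 - 4.44) = -7.434%, loss ≈ 3567 × 7.434/100 ≈ 265.
Year 1981: gap = -2.1 × (7.83 - 4.44) = -7.119%, loss ≈ 3567 × 7.119/100 ≈ 254.
Year 1982: gap = -2.1 × (5.98 - 4.44) = -3.234%, loss ≈ 3567 × 3.234/100 ≈ 115.
Year 1983: gap = -2.1 × (8.74 - 4.44) = -9.03%, loss ≈ 3567 × 9.03/100 ≈ 322.
Total lost output = 234 + 265 + 254 + 115 + 322 = 1190 billion.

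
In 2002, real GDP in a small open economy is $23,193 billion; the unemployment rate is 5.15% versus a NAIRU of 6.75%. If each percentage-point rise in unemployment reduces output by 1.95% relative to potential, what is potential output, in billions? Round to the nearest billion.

$22,491 billion

Unemployment gap = 5.15 - 6.75 = -1.6 points, so output gap = -1.95 × (-1.6) = 3.12%.
Since Y = Y* × (1 + gap/100), Y* = 23193/1.0312 ≈ 22491 billion.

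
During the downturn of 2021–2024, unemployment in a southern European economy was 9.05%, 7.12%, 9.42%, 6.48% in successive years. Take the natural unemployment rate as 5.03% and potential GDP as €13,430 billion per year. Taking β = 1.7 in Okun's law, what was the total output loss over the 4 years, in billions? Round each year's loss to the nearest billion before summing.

Year 2021: gap = -1.7 × (9.05 - 5.03) = -6.834%, loss ≈ 13430 × 6.834/100 ≈ 918.
Year 2022: gap = -1.7 × (7.12 - 5.03) = -3.553%, loss ≈ 13430 × 3.553/100 ≈ 477.
Year 2023: gap = -1.7 × (9.42 - 5.03) = -7.463%, loss ≈ 13430 × 7.463/100 ≈ 1002.
Year 2024: gap = -1.7 × (6.48 - 5.03) = -2.465%, loss ≈ 13430 × 2.465/100 ≈ 331.
Total lost output = 918 + 477 + 1002 + 331 = 2728 billion.

€2,728 billion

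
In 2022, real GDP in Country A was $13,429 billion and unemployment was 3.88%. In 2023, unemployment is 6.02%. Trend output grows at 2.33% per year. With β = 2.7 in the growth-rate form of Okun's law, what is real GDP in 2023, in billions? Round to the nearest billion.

Δu = 6.02 - 3.88 = 2.14 points.
Okun's law (growth form): g_Y = g_Y* - β × Δu = 2.33 - 2.7 × (2.14) = 2.33 - 5.778 = -3.448%.
Real GDP in the next year = 13429 × (1 - 3.448/100) = 13429 × 0.96552 ≈ 12966 billion.

$12,966 billion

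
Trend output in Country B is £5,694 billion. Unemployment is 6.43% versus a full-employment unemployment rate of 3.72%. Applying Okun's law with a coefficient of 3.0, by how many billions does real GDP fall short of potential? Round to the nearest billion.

Output gap = -3.0 × (6.43 - 3.72) = -3 × 2.71 = -8.13%.
Actual GDP ≈ 5694 × 0.9187 ≈ 5231 billion, so the shortfall is 5694 - 5231 = 463 billion.

£463 billion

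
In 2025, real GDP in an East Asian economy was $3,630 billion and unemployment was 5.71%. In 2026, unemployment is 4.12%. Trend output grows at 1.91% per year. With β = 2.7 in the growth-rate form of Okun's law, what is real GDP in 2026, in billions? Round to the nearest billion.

$3,855 billion

Δu = 4.12 - 5.71 = -1.59 points.
Okun's law (growth form): g_Y = g_Y* - β × Δu = 1.91 - 2.7 × (-1.59) = 1.91 + 4.293 = 6.203%.
Real GDP in the next year = 3630 × (1 + 6.203/100) = 3630 × 1.06203 ≈ 3855 billion.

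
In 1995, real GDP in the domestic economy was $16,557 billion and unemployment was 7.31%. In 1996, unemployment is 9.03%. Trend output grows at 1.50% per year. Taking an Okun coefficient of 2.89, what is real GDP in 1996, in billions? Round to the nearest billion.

Δu = 9.03 - 7.31 = 1.72 points.
Okun's law (growth form): g_Y = g_Y* - β × Δu = 1.50 - 2.89 × (1.72) = 1.5 - 4.9708 = -3.4708%.
Real GDP in the next year = 16557 × (1 - 3.4708/100) = 16557 × 0.965292 ≈ 15982 billion.

$15,982 billion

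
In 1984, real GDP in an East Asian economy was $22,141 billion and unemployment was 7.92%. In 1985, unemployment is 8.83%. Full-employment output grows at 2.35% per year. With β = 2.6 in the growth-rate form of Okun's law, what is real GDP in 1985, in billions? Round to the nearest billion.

Δu = 8.83 - 7.92 = 0.91 points.
Okun's law (growth form): g_Y = g_Y* - β × Δu = 2.35 - 2.6 × (0.91) = 2.35 - 2.366 = -0.016%.
Real GDP in the next year = 22141 × (1 - 0.016/100) = 22141 × 0.99984 ≈ 22137 billion.

$22,137 billion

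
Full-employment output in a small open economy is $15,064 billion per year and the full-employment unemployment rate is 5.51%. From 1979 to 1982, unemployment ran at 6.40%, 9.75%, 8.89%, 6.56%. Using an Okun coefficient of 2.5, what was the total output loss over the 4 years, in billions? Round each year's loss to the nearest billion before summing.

$3,600 billion

Year 1979: gap = -2.5 × (6.4 - 5.51) = -2.225%, loss ≈ 15064 × 2.225/100 ≈ 335.
Year 1980: gap = -2.5 × (9.75 - 5.51) = -10.6%, loss ≈ 15064 × 10.6/100 ≈ 1597.
Year 1981: gap = -2.5 × (8.89 - 5.51) = -8.45%, loss ≈ 15064 × 8.45/100 ≈ 1273.
Year 1982: gap = -2.5 × (6.56 - 5.51) = -2.625%, loss ≈ 15064 × 2.625/100 ≈ 395.
Total lost output = 335 + 1597 + 1273 + 395 = 3600 billion.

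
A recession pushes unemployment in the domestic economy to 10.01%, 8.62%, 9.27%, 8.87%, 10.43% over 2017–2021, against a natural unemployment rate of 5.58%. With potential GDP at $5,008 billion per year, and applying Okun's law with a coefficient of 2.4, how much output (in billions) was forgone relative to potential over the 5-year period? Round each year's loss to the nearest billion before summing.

Year 2017: gap = -2.4 × (10.01 - 5.58) = -10.632%, loss ≈ 5008 × 10.632/100 ≈ 532.
Year 2018: gap = -2.4 × (8.62 - 5.58) = -7.296%, loss ≈ 5008 × 7.296/100 ≈ 365.
Year 2019: gap = -2.4 × (9.27 - 5.58) = -8.856%, loss ≈ 5008 × 8.856/100 ≈ 444.
Year 2020: gap = -2.4 × (8.87 - 5.58) = -7.896%, loss ≈ 5008 × 7.896/100 ≈ 395.
Year 2021: gap = -2.4 × (10.43 - 5.58) = -11.64%, loss ≈ 5008 × 11.64/100 ≈ 583.
Total lost output = 532 + 365 + 444 + 395 + 583 = 2319 billion.

$2,319 billion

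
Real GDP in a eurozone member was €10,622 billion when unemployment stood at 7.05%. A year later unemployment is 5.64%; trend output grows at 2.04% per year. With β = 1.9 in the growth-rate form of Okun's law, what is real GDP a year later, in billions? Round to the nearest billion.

€11,123 billion

Δu = 5.64 - 7.05 = -1.41 points.
Okun's law (growth form): g_Y = g_Y* - β × Δu = 2.04 - 1.9 × (-1.41) = 2.04 + 2.679 = 4.719%.
Real GDP in the next year = 10622 × (1 + 4.719/100) = 10622 × 1.04719 ≈ 11123 billion.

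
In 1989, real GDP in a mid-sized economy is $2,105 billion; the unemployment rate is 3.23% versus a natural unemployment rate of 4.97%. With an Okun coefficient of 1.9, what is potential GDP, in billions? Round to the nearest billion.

$2,038 billion

Unemployment gap = 3.23 - 4.97 = -1.74 points, so output gap = -1.9 × (-1.74) = 3.306%.
Since Y = Y* × (1 + gap/100), Y* = 2105/1.03306 ≈ 2038 billion.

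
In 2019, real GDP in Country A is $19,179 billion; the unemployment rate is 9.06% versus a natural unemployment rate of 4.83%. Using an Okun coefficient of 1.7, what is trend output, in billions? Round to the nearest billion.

Unemployment gap = 9.06 - 4.83 = 4.23 points, so output gap = -1.7 × 4.23 = -7.191%.
Since Y = Y* × (1 + gap/100), Y* = 19179/0.92809 ≈ 20665 billion.

$20,665 billion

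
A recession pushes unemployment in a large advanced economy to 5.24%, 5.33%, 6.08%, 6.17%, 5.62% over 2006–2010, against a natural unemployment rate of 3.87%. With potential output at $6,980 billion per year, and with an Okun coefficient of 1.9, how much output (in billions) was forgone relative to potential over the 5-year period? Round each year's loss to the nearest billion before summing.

Year 2006: gap = -1.9 × (5.24 - 3.87) = -2.603%, loss ≈ 6980 × 2.603/100 ≈ 182.
Year 2007: gap = -1.9 × (5.33 - 3.87) = -2.774%, loss ≈ 6980 × 2.774/100 ≈ 194.
Year 2008: gap = -1.9 × (6.08 - 3.87) = -4.199%, loss ≈ 6980 × 4.199/100 ≈ 293.
Year 2009: gap = -1.9 × (6.17 - 3.87) = -4.37%, loss ≈ 6980 × 4.37/100 ≈ 305.
Year 2010: gap = -1.9 × (5.62 - 3.87) = -3.325%, loss ≈ 6980 × 3.325/100 ≈ 232.
Total lost output = 182 + 194 + 293 + 305 + 232 = 1206 billion.

$1,206 billion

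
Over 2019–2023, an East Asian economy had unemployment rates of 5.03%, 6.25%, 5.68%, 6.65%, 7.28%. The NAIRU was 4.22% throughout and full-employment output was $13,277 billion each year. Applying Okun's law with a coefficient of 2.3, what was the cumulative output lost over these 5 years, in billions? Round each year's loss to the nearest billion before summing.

$2,989 billion

Year 2019: gap = -2.3 × (5.03 - 4.22) = -1.863%, loss ≈ 13277 × 1.863/100 ≈ 247.
Year 2020: gap = -2.3 × (6.25 - 4.22) = -4.669%, loss ≈ 13277 × 4.669/100 ≈ 620.
Year 2021: gap = -2.3 × (5.68 - 4.22) = -3.358%, loss ≈ 13277 × 3.358/100 ≈ 446.
Year 2022: gap = -2.3 × (6.65 - 4.22) = -5.589%, loss ≈ 13277 × 5.589/100 ≈ 742.
Year 2023: gap = -2.3 × (7.28 - 4.22) = -7.038%, loss ≈ 13277 × 7.038/100 ≈ 934.
Total lost output = 247 + 620 + 446 + 742 + 934 = 2989 billion.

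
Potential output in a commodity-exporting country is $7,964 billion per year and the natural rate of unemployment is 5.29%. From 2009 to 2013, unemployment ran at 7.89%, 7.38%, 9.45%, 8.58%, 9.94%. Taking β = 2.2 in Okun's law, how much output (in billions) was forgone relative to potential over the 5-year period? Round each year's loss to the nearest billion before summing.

$2,942 billion

Year 2009: gap = -2.2 × (7.89 - 5.29) = -5.72%, loss ≈ 7964 × 5.72/100 ≈ 456.
Year 2010: gap = -2.2 × (7.38 - 5.29) = -4.598%, loss ≈ 7964 × 4.598/100 ≈ 366.
Year 2011: gap = -2.2 × (9.45 - 5.29) = -9.152%, loss ≈ 7964 × 9.152/100 ≈ 729.
Year 2012: gap = -2.2 × (8.58 - 5.29) = -7.238%, loss ≈ 7964 × 7.238/100 ≈ 576.
Year 2013: gap = -2.2 × (9.94 - 5.29) = -10.23%, loss ≈ 7964 × 10.23/100 ≈ 815.
Total lost output = 456 + 366 + 729 + 576 + 815 = 2942 billion.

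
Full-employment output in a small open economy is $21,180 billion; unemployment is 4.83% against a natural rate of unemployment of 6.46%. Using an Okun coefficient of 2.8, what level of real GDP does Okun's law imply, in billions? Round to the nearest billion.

$22,147 billion

Unemployment gap = 4.83 - 6.46 = -1.63 points, so the output gap is -2.8 × (-1.63) = 4.564%.
Actual GDP = 21180 × (1 + 4.564/100) = 21180 × 1.04564 ≈ 22147 billion.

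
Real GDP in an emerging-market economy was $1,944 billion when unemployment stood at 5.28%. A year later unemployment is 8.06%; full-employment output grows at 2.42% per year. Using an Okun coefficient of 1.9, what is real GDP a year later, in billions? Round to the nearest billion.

Δu = 8.06 - 5.28 = 2.78 points.
Okun's law (growth form): g_Y = g_Y* - β × Δu = 2.42 - 1.9 × (2.78) = 2.42 - 5.282 = -2.862%.
Real GDP in the next year = 1944 × (1 - 2.862/100) = 1944 × 0.97138 ≈ 1888 billion.

$1,888 billion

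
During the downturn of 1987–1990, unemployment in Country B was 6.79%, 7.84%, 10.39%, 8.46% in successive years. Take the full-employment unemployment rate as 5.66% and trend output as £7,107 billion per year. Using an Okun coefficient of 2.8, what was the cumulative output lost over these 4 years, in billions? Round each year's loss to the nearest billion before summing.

Year 1987: gap = -2.8 × (6.79 - 5.66) = -3.164%, loss ≈ 7107 × 3.164/100 ≈ 225.
Year 1988: gap = -2.8 × (7.84 - 5.66) = -6.104%, loss ≈ 7107 × 6.104/100 ≈ 434.
Year 1989: gap = -2.8 × (10.39 - 5.66) = -13.244%, loss ≈ 7107 × 13.244/100 ≈ 941.
Year 1990: gap = -2.8 × (8.46 - 5.66) = -7.84%, loss ≈ 7107 × 7.84/100 ≈ 557.
Total lost output = 225 + 434 + 941 + 557 = 2157 billion.

£2,157 billion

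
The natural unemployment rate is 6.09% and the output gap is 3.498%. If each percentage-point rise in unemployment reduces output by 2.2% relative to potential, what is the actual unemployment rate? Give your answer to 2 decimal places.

4.50%

From Okun's law, u - u* = -(output gap)/β = -(3.498)/2.2 = -1.59 points.
So u = 6.09 - 1.59 = 4.50%.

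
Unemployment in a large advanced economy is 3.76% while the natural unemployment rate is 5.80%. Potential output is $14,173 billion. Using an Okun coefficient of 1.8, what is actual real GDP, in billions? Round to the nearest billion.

Unemployment gap = 3.76 - 5.8 = -2.04 points, so the output gap is -1.8 × (-2.04) = 3.672%.
Actual GDP = 14173 × (1 + 3.672/100) = 14173 × 1.03672 ≈ 14693 billion.

$14,693 billion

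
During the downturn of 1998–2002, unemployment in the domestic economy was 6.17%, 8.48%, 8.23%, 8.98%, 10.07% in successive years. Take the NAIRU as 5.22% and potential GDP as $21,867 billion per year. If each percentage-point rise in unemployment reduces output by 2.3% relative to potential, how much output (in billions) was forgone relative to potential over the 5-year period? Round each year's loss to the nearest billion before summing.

$7,962 billion

Year 1998: gap = -2.3 × (6.17 - 5.22) = -2.185%, loss ≈ 21867 × 2.185/100 ≈ 478.
Year 1999: gap = -2.3 × (8.48 - 5.22) = -7.498%, loss ≈ 21867 × 7.498/100 ≈ 1640.
Year 2000: gap = -2.3 × (8.23 - 5.22) = -6.923%, loss ≈ 21867 × 6.923/100 ≈ 1514.
Year 2001: gap = -2.3 × (8.98 - 5.22) = -8.648%, loss ≈ 21867 × 8.648/100 ≈ 1891.
Year 2002: gap = -2.3 × (10.07 - 5.22) = -11.155%, loss ≈ 21867 × 11.155/100 ≈ 2439.
Total lost output = 478 + 1640 + 1514 + 1891 + 2439 = 7962 billion.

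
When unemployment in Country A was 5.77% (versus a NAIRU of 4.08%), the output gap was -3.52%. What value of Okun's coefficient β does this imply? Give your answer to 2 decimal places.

Okun's law: output gap = -β × (u - u*).
-3.52 = -β × (5.77 - 4.08) = -β × 1.69, so β = 3.52/1.69 = 2.08.

β ≈ 2.08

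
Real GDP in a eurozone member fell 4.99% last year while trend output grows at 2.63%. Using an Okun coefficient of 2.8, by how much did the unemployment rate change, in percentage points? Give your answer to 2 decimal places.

Growth-rate Okun's law: g_Y = g_Y* - β × Δu, so Δu = (g_Y* - g_Y)/β.
Δu = (2.63 + 4.99)/2.8 = 7.62/2.8 = 2.72 percentage points.

2.72 percentage points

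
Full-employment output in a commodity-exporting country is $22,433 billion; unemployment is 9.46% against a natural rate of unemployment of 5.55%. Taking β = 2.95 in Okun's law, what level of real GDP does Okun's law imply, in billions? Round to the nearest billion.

Unemployment gap = 9.46 - 5.55 = 3.91 points, so the output gap is -2.95 × 3.91 = -11.5345%.
Actual GDP = 22433 × (1 - 11.5345/100) = 22433 × 0.884655 ≈ 19845 billion.

$19,845 billion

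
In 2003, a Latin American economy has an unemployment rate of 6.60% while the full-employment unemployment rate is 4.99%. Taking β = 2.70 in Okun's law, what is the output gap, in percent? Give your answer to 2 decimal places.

-4.35%

The unemployment gap is 6.6 - 4.99 = 1.61 percentage points.
Okun's law gives an output gap of -2.7 × 1.61 = -4.347%, i.e. 4.35% below potential.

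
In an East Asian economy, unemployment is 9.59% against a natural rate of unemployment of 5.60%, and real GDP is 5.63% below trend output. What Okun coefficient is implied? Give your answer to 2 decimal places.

β ≈ 1.41

Okun's law: output gap = -β × (u - u*).
-5.63 = -β × (9.59 - 5.6) = -β × 3.99, so β = 5.63/3.99 = 1.41.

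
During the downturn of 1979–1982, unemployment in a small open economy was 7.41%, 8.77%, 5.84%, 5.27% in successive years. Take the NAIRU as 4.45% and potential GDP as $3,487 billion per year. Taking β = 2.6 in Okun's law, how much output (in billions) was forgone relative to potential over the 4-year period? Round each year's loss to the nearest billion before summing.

$860 billion

Year 1979: gap = -2.6 × (7.41 - 4.45) = -7.696%, loss ≈ 3487 × 7.696/100 ≈ 268.
Year 1980: gap = -2.6 × (8.77 - 4.45) = -11.232%, loss ≈ 3487 × 11.232/100 ≈ 392.
Year 1981: gap = -2.6 × (5.84 - 4.45) = -3.614%, loss ≈ 3487 × 3.614/100 ≈ 126.
Year 1982: gap = -2.6 × (5.27 - 4.45) = -2.132%, loss ≈ 3487 × 2.132/100 ≈ 74.
Total lost output = 268 + 392 + 126 + 74 = 860 billion.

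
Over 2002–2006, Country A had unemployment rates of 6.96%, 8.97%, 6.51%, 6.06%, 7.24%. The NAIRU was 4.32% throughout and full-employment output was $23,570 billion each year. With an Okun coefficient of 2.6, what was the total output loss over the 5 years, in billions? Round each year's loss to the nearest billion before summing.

$8,665 billion

Year 2002: gap = -2.6 × (6.96 - 4.32) = -6.864%, loss ≈ 23570 × 6.864/100 ≈ 1618.
Year 2003: gap = -2.6 × (8.97 - 4.32) = -12.09%, loss ≈ 23570 × 12.09/100 ≈ 2850.
Year 2004: gap = -2.6 × (6.51 - 4.32) = -5.694%, loss ≈ 23570 × 5.694/100 ≈ 1342.
Year 2005: gap = -2.6 × (6.06 - 4.32) = -4.524%, loss ≈ 23570 × 4.524/100 ≈ 1066.
Year 2006: gap = -2.6 × (7.24 - 4.32) = -7.592%, loss ≈ 23570 × 7.592/100 ≈ 1789.
Total lost output = 1618 + 2850 + 1342 + 1066 + 1789 = 8665 billion.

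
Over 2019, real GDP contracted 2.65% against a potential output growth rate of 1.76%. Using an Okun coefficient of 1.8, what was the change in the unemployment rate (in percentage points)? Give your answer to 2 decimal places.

Growth-rate Okun's law: g_Y = g_Y* - β × Δu, so Δu = (g_Y* - g_Y)/β.
Δu = (1.76 + 2.65)/1.8 = 4.41/1.8 = 2.45 percentage points.

2.45 percentage points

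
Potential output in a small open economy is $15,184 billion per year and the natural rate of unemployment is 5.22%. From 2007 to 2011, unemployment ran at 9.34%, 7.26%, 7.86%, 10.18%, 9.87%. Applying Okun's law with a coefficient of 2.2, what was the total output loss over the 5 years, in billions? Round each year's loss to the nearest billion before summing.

$6,149 billion

Year 2007: gap = -2.2 × (9.34 - 5.22) = -9.064%, loss ≈ 15184 × 9.064/100 ≈ 1376.
Year 2008: gap = -2.2 × (7.26 - 5.22) = -4.488%, loss ≈ 15184 × 4.488/100 ≈ 681.
Year 2009: gap = -2.2 × (7.86 - 5.22) = -5.808%, loss ≈ 15184 × 5.808/100 ≈ 882.
Year 2010: gap = -2.2 × (10.18 - 5.22) = -10.912%, loss ≈ 15184 × 10.912/100 ≈ 1657.
Year 2011: gap = -2.2 × (9.87 - 5.22) = -10.23%, loss ≈ 15184 × 10.23/100 ≈ 1553.
Total lost output = 1376 + 681 + 882 + 1657 + 1553 = 6149 billion.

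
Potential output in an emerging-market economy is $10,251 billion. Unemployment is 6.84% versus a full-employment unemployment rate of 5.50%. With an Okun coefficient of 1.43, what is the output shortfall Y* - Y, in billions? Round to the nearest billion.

$196 billion

Output gap = -1.43 × (6.84 - 5.5) = -1.43 × 1.34 = -1.9162%.
Actual GDP ≈ 10251 × 0.980838 ≈ 10055 billion, so the shortfall is 10251 - 10055 = 196 billion.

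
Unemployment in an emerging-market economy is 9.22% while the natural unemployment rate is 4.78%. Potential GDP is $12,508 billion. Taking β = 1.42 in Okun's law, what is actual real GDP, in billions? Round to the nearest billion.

$11,719 billion

Unemployment gap = 9.22 - 4.78 = 4.44 points, so the output gap is -1.42 × 4.44 = -6.3048%.
Actual GDP = 12508 × (1 - 6.3048/100) = 12508 × 0.936952 ≈ 11719 billion.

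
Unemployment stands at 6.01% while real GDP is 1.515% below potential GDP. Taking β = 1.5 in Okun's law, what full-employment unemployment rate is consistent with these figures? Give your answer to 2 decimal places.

From Okun's law, u - u* = -(output gap)/β = -(-1.515)/1.5 = 1.01 points.
So u* = 6.01 - 1.01 = 5.00%.

5.00%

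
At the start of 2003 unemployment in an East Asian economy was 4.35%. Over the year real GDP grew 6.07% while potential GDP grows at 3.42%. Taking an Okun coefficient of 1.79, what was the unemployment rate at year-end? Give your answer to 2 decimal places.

Growth-rate Okun's law: g_Y = g_Y* - β × Δu, so Δu = (g_Y* - g_Y)/β.
Δu = (3.42 - 6.07)/1.79 = -2.65/1.79 = -1.48 percentage points.
Year-end unemployment = 4.35 - 1.48 = 2.87%.

2.87%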